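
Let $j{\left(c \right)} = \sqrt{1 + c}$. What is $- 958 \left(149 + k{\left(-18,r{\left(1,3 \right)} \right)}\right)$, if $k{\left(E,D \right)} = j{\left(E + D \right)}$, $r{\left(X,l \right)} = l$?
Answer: $-142742 - 958 i \sqrt{14} \approx -1.4274 \cdot 10^{5} - 3584.5 i$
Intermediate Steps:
$k{\left(E,D \right)} = \sqrt{1 + D + E}$ ($k{\left(E,D \right)} = \sqrt{1 + \left(E + D\right)} = \sqrt{1 + \left(D + E\right)} = \sqrt{1 + D + E}$)
$- 958 \left(149 + k{\left(-18,r{\left(1,3 \right)} \right)}\right) = - 958 \left(149 + \sqrt{1 + 3 - 18}\right) = - 958 \left(149 + \sqrt{-14}\right) = - 958 \left(149 + i \sqrt{14}\right) = -142742 - 958 i \sqrt{14}$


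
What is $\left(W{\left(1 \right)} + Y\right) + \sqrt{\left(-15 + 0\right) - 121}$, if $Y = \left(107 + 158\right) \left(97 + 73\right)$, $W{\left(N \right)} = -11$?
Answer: $45039 + 2 i \sqrt{34} \approx 45039.0 + 11.662 i$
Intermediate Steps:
$Y = 45050$ ($Y = 265 \cdot 170 = 45050$)
$\left(W{\left(1 \right)} + Y\right) + \sqrt{\left(-15 + 0\right) - 121} = \left(-11 + 45050\right) + \sqrt{\left(-15 + 0\right) - 121} = 45039 + \sqrt{-15 - 121} = 45039 + \sqrt{-136} = 45039 + 2 i \sqrt{34}$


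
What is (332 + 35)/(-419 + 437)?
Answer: 367/18 ≈ 20.389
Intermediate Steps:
(332 + 35)/(-419 + 437) = 367/18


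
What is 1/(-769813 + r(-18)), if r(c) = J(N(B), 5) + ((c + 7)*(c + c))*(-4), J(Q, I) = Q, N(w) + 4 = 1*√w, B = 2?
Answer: -771401/595059502799 - √2/595059502799 ≈ -1.2963e-6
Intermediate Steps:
N(w) = -4 + √w (N(w) = -4 + 1*√w = -4 + √w)
r(c) = -4 + √2 - 8*c*(7 + c) (r(c) = (-4 + √2) + ((c + 7)*(c + c))*(-4) = (-4 + √2) + ((7 + c)*(2*c))*(-4) = (-4 + √2) + (2*c*(7 + c))*(-4) = (-4 + √2) - 8*c*(7 + c) = -4 + √2 - 8*c*(7 + c))
1/(-769813 + r(-18)) = 1/(-769813 + (-4 + √2 - 56*(-18) - 8*(-18)²)) = 1/(-769813 + (-4 + √2 + 1008 - 8*324)) = 1/(-769813 + (-4 + √2 + 1008 - 2592)) = 1/(-769813 + (-1588 + √2)) = 1/(-771401 + √2)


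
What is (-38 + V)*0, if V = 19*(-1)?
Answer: 0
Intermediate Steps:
V = -19
(-38 + V)*0 = (-38 - 19)*0 = -57*0 = 0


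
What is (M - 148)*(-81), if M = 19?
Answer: 10449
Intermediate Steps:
(M - 148)*(-81) = (19 - 148)*(-81) = -129*(-81) = 10449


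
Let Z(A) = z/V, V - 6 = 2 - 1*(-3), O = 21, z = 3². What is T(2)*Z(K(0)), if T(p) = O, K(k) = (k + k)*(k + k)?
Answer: 189/11 ≈ 17.182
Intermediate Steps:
z = 9
V = 11 (V = 6 + (2 - 1*(-3)) = 6 + (2 + 3) = 6 + 5 = 11)
K(k) = 4*k² (K(k) = (2*k)*(2*k) = 4*k²)
T(p) = 21
Z(A) = 9/11
T(2)*Z(K(0)) = 21*(9/11) = 189/11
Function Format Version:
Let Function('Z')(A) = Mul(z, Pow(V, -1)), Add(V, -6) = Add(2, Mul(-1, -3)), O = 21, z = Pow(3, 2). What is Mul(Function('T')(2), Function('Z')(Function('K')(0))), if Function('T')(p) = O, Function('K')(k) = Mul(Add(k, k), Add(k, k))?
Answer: Rational(189, 11) ≈ 17.182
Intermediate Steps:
z = 9
V = 11 (V = Add(6, Add(2, Mul(-1, -3))) = Add(6, Add(2, 3)) = Add(6, 5) = 11)
Function('K')(k) = Mul(4, Pow(k, 2)) (Function('K')(k) = Mul(Mul(2, k), Mul(2, k)) = Mul(4, Pow(k, 2)))
Function('T')(p) = 21
Function('Z')(A) = Rational(9, 11) (Function('Z')(A) = Mul(9, Pow(11, -1)) = Mul(9, Rational(1, 11)) = Rational(9, 11))
Mul(Function('T')(2), Function('Z')(Function('K')(0))) = Mul(21, Rational(9, 11)) = Rational(189, 11)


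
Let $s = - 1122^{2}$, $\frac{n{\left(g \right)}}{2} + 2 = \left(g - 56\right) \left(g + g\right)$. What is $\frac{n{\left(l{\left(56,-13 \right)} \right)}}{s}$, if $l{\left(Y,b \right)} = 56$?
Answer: $\frac{1}{314721} \approx 3.1774 \cdot 10^{-6}$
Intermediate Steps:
$n{\left(g \right)} = -4 + 4 g \left(-56 + g\right)$ ($n{\left(g \right)} = -4 + 2 \left(g - 56\right) \left(g + g\right) = -4 + 2 \left(-56 + g\right) 2 g = -4 + 2 \cdot 2 g \left(-56 + g\right) = -4 + 4 g \left(-56 + g\right)$)
$s = -1258884$ ($s = \left(-1\right) 1258884 = -1258884$)
$\frac{n{\left(l{\left(56,-13 \right)} \right)}}{s} = \frac{-4 - 12544 + 4 \cdot 56^{2}}{-1258884} = \left(-4 - 12544 + 4 \cdot 3136\right) \left(- \frac{1}{1258884}\right) = \left(-4 - 12544 + 12544\right) \left(- \frac{1}{1258884}\right) = \left(-4\right) \left(- \frac{1}{1258884}\right) = \frac{1}{314721}$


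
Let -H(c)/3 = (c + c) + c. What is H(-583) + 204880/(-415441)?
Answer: 167662619/31957 ≈ 5246.5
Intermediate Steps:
H(c) = -9*c (H(c) = -3*((c + c) + c) = -3*(2*c + c) = -9*c)
H(-583) + 204880/(-415441) = -9*(-583) + 204880/(-415441) = 5247 + 204880*(-1/415441) = 5247 - 15760/31957 = 167662619/31957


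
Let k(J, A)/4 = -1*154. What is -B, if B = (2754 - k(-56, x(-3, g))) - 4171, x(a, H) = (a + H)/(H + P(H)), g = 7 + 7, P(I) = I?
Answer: 801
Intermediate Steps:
g = 14
x(a, H) = (H + a)/(2*H) (x(a, H) = (a + H)/(H + H) = (H + a)/((2*H)) = (H + a)*(1/(2*H)) = (H + a)/(2*H))
k(J, A) = -616 (k(J, A) = 4*(-1*154) = 4*(-154) = -616)
B = -801 (B = (2754 - 1*(-616)) - 4171 = (2754 + 616) - 4171 = 3370 - 4171 = -801)
-B = -1*(-801) = 801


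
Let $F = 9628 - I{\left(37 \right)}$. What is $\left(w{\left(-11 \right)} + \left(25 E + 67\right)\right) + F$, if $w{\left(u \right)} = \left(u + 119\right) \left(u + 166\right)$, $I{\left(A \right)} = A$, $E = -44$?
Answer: $25298$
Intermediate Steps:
$w{\left(u \right)} = \left(119 + u\right) \left(166 + u\right)$
$F = 9591$ ($F = 9628 - 37 = 9591$)
$\left(w{\left(-11 \right)} + \left(25 E + 67\right)\right) + F = \left(\left(19754 + \left(-11\right)^{2} + 285 \left(-11\right)\right) + \left(25 \left(-44\right) + 67\right)\right) + 9591 = \left(\left(19754 + 121 - 3135\right) + \left(-1100 + 67\right)\right) + 9591 = \left(16740 - 1033\right) + 9591 = 15707 + 9591 = 25298$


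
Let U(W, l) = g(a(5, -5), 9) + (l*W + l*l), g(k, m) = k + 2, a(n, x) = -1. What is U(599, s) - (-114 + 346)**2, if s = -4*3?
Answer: -60867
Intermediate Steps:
s = -12
g(k, m) = 2 + k
U(W, l) = 1 + l**2 + W*l (U(W, l) = (2 - 1) + (l*W + l*l) = 1 + (W*l + l**2) = 1 + (l**2 + W*l) = 1 + l**2 + W*l)
U(599, s) - (-114 + 346)**2 = (1 + (-12)**2 + 599*(-12)) - (-114 + 346)**2 = (1 + 144 - 7188) - 1*232**2 = -7043 - 1*53824 = -7043 - 53824 = -60867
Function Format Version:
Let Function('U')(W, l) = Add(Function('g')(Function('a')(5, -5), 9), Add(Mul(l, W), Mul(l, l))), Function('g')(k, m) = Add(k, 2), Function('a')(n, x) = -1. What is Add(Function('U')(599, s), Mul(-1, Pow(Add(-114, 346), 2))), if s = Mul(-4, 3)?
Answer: -60867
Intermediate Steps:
s = -12
Function('g')(k, m) = Add(2, k)
Function('U')(W, l) = Add(1, Pow(l, 2), Mul(W, l)) (Function('U')(W, l) = Add(Add(2, -1), Add(Mul(l, W), Mul(l, l))) = Add(1, Add(Mul(W, l), Pow(l, 2))) = Add(1, Add(Pow(l, 2), Mul(W, l))) = Add(1, Pow(l, 2), Mul(W, l)))
Add(Function('U')(599, s), Mul(-1, Pow(Add(-114, 346), 2))) = Add(Add(1, Pow(-12, 2), Mul(599, -12)), Mul(-1, Pow(Add(-114, 346), 2))) = Add(Add(1, 144, -7188), Mul(-1, Pow(232, 2))) = Add(-7043, Mul(-1, 53824)) = Add(-7043, -53824) = -60867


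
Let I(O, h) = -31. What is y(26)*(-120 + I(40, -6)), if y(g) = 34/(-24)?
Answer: 2567/12 ≈ 213.92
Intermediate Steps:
y(g) = -17/12 (y(g) = 34*(-1/24) = -17/12)
y(26)*(-120 + I(40, -6)) = -17*(-120 - 31)/12 = -17/12*(-151) = 2567/12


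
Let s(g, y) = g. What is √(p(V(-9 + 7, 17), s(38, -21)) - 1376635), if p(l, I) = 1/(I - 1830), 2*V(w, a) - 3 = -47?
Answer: I*√17268509447/112 ≈ 1173.3*I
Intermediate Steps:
V(w, a) = -22 (V(w, a) = 3/2 + (½)*(-47) = 3/2 - 47/2 = -22)
p(l, I) = 1/(-1830 + I)
√(p(V(-9 + 7, 17), s(38, -21)) - 1376635) = √(1/(-1830 + 38) - 1376635) = √(1/(-1792) - 1376635) = √(-1/1792 - 1376635) = √(-2466929921/1792) = I*√17268509447/112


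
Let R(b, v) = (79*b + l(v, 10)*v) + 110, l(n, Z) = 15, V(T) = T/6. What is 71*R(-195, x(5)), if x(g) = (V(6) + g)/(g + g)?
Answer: -1085306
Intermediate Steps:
V(T) = T/6 (V(T) = T*(⅙) = T/6)
x(g) = (1 + g)/(2*g) (x(g) = ((⅙)*6 + g)/(g + g) = (1 + g)/((2*g)) = (1 + g)*(1/(2*g)) = (1 + g)/(2*g))
R(b, v) = 110 + 15*v + 79*b (R(b, v) = (79*b + 15*v) + 110 = (15*v + 79*b) + 110 = 110 + 15*v + 79*b)
71*R(-195, x(5)) = 71*(110 + 15*((½)*(1 + 5)/5) + 79*(-195)) = 71*(110 + 15*((½)*(⅕)*6) - 15405) = 71*(110 + 15*(⅗) - 15405) = 71*(110 + 9 - 15405) = 71*(-15286) = -1085306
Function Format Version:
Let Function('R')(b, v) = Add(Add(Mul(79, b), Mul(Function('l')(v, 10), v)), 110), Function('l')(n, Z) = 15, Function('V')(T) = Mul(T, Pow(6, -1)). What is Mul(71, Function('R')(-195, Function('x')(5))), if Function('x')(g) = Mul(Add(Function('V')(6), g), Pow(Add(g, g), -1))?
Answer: -1085306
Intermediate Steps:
Function('V')(T) = Mul(Rational(1, 6), T) (Function('V')(T) = Mul(T, Rational(1, 6)) = Mul(Rational(1, 6), T))
Function('x')(g) = Mul(Rational(1, 2), Pow(g, -1), Add(1, g)) (Function('x')(g) = Mul(Add(Mul(Rational(1, 6), 6), g), Pow(Add(g, g), -1)) = Mul(Add(1, g), Pow(Mul(2, g), -1)) = Mul(Add(1, g), Mul(Rational(1, 2), Pow(g, -1))) = Mul(Rational(1, 2), Pow(g, -1), Add(1, g)))
Function('R')(b, v) = Add(110, Mul(15, v), Mul(79, b)) (Function('R')(b, v) = Add(Add(Mul(79, b), Mul(15, v)), 110) = Add(Add(Mul(15, v), Mul(79, b)), 110) = Add(110, Mul(15, v), Mul(79, b)))
Mul(71, Function('R')(-195, Function('x')(5))) = Mul(71, Add(110, Mul(15, Mul(Rational(1, 2), Pow(5, -1), Add(1, 5))), Mul(79, -195))) = Mul(71, Add(110, Mul(15, Mul(Rational(1, 2), Rational(1, 5), 6)), -15405)) = Mul(71, Add(110, Mul(15, Rational(3, 5)), -15405)) = Mul(71, Add(110, 9, -15405)) = Mul(71, -15286) = -1085306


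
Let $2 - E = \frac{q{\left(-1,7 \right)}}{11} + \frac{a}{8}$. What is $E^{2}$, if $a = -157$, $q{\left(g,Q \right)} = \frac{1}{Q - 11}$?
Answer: $\frac{3629025}{7744} \approx 468.62$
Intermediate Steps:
$q{\left(g,Q \right)} = \frac{1}{-11 + Q}$
$E = \frac{1905}{88}$ ($E = 2 - \left(\frac{1}{\left(-11 + 7\right) 11} - \frac{157}{8}\right) = 2 - \left(\frac{1}{-4} \cdot \frac{1}{11} - \frac{157}{8}\right) = 2 - \left(\left(- \frac{1}{4}\right) \frac{1}{11} - \frac{157}{8}\right) = 2 - \left(- \frac{1}{44} - \frac{157}{8}\right) = 2 - - \frac{1729}{88} = 2 + \frac{1729}{88} = \frac{1905}{88} \approx 21.648$)
$E^{2} = \left(\frac{1905}{88}\right)^{2} = \frac{3629025}{7744}$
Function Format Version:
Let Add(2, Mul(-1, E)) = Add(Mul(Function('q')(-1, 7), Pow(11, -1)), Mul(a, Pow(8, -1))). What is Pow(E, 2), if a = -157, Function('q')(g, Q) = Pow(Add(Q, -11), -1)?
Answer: Rational(3629025, 7744) ≈ 468.62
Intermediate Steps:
Function('q')(g, Q) = Pow(Add(-11, Q), -1)
E = Rational(1905, 88) (E = Add(2, Mul(-1, Add(Mul(Pow(Add(-11, 7), -1), Pow(11, -1)), Mul(-157, Pow(8, -1))))) = Add(2, Mul(-1, Add(Mul(Pow(-4, -1), Rational(1, 11)), Mul(-157, Rational(1, 8))))) = Add(2, Mul(-1, Add(Mul(Rational(-1, 4), Rational(1, 11)), Rational(-157, 8)))) = Add(2, Mul(-1, Add(Rational(-1, 44), Rational(-157, 8)))) = Add(2, Mul(-1, Rational(-1729, 88))) = Add(2, Rational(1729, 88)) = Rational(1905, 88) ≈ 21.648)
Pow(E, 2) = Pow(Rational(1905, 88), 2) = Rational(3629025, 7744)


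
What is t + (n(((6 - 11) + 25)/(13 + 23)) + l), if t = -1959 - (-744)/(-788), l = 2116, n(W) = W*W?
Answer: 2495108/15957 ≈ 156.36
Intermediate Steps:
n(W) = W²
t = -386109/197 (t = -1959 - (-744)*(-1)/788 = -1959 - 1*186/197 = -1959 - 186/197 = -386109/197 ≈ -1959.9)
t + (n(((6 - 11) + 25)/(13 + 23)) + l) = -386109/197 + ((((6 - 11) + 25)/(13 + 23))² + 2116) = -386109/197 + (((-5 + 25)/36)² + 2116) = -386109/197 + ((20*(1/36))² + 2116) = -386109/197 + ((5/9)² + 2116) = -386109/197 + (25/81 + 2116) = -386109/197 + 171421/81 = 2495108/15957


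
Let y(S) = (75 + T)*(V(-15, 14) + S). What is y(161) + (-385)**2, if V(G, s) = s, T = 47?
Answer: 169575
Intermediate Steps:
y(S) = 1708 + 122*S (y(S) = (75 + 47)*(14 + S) = 122*(14 + S) = 1708 + 122*S)
y(161) + (-385)**2 = (1708 + 122*161) + (-385)**2 = (1708 + 19642) + 148225 = 21350 + 148225 = 169575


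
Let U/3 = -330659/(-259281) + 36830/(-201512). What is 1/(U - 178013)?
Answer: -8708038812/1550115571821967 ≈ -5.6177e-6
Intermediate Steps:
U = 28541218589/8708038812 (U = 3*(-330659/(-259281) + 36830/(-201512)) = 3*(-330659*(-1/259281) + 36830*(-1/201512)) = 3*(330659/259281 - 18415/100756) = 3*(28541218589/26124116436) = 28541218589/8708038812 ≈ 3.2776)
1/(U - 178013) = 1/(28541218589/8708038812 - 178013) = 1/(-1550115571821967/8708038812) = -8708038812/1550115571821967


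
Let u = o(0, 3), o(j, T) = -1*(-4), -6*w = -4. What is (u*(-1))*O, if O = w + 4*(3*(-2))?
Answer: 280/3 ≈ 93.333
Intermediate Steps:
w = ⅔ (w = -⅙*(-4) = ⅔ ≈ 0.66667)
o(j, T) = 4
u = 4
O = -70/3 (O = ⅔ + 4*(3*(-2)) = ⅔ + 4*(-6) = ⅔ - 24 = -70/3 ≈ -23.333)
(u*(-1))*O = (4*(-1))*(-70/3) = -4*(-70/3) = 280/3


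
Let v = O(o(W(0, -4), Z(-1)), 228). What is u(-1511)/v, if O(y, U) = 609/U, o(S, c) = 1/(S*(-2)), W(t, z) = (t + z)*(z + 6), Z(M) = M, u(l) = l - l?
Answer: 0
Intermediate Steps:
u(l) = 0
W(t, z) = (6 + z)*(t + z) (W(t, z) = (t + z)*(6 + z) = (6 + z)*(t + z))
o(S, c) = -1/(2*S) (o(S, c) = 1/(-2*S) = -1/(2*S))
v = 203/76 (v = 609/228 = 609*(1/228) = 203/76 ≈ 2.6711)
u(-1511)/v = 0/(203/76) = 0*(76/203) = 0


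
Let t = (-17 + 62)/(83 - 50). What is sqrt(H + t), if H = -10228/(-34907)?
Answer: sqrt(244252761401)/383977 ≈ 1.2871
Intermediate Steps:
H = 10228/34907 (H = -10228*(-1/34907) = 10228/34907 ≈ 0.29301)
t = 15/11 (t = 45/33 = (1/33)*45 = 15/11 ≈ 1.3636)
sqrt(H + t) = sqrt(10228/34907 + 15/11) = sqrt(636113/383977) = sqrt(244252761401)/383977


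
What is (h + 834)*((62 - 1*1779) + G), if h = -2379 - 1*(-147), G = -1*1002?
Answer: 3801162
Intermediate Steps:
G = -1002
h = -2232 (h = -2379 + 147 = -2232)
(h + 834)*((62 - 1*1779) + G) = (-2232 + 834)*((62 - 1*1779) - 1002) = -1398*((62 - 1779) - 1002) = -1398*(-1717 - 1002) = -1398*(-2719) = 3801162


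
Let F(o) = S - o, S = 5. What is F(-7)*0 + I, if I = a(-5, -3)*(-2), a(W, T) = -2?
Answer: 4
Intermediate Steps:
F(o) = 5 - o
I = 4 (I = -2*(-2) = 4)
F(-7)*0 + I = (5 - 1*(-7))*0 + 4 = (5 + 7)*0 + 4 = 12*0 + 4 = 0 + 4 = 4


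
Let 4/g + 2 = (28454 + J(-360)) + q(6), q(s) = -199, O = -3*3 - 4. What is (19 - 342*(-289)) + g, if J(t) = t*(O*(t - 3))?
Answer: 165149219055/1670587 ≈ 98857.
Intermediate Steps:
O = -13 (O = -9 - 4 = -13)
J(t) = t*(39 - 13*t) (J(t) = t*(-13*(t - 3)) = t*(-13*(-3 + t)) = t*(39 - 13*t))
g = -4/1670587 (g = 4/(-2 + ((28454 + 13*(-360)*(3 - 1*(-360))) - 199)) = 4/(-2 + ((28454 + 13*(-360)*(3 + 360)) - 199)) = 4/(-2 + ((28454 + 13*(-360)*363) - 199)) = 4/(-2 + ((28454 - 1698840) - 199)) = 4/(-2 + (-1670386 - 199)) = 4/(-2 - 1670585) = 4/(-1670587) = 4*(-1/1670587) = -4/1670587 ≈ -2.3944e-6)
(19 - 342*(-289)) + g = (19 - 342*(-289)) - 4/1670587 = (19 + 98838) - 4/1670587 = 98857 - 4/1670587 = 165149219055/1670587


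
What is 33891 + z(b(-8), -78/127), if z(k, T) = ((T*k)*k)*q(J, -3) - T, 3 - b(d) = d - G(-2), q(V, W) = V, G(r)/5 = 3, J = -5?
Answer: 4567875/127 ≈ 35968.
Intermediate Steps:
G(r) = 15 (G(r) = 5*3 = 15)
b(d) = 18 - d (b(d) = 3 - (d - 1*15) = 3 - (d - 15) = 3 - (-15 + d) = 3 + (15 - d) = 18 - d)
z(k, T) = -T - 5*T*k² (z(k, T) = ((T*k)*k)*(-5) - T = (T*k²)*(-5) - T = -5*T*k² - T = -T - 5*T*k²)
33891 + z(b(-8), -78/127) = 33891 + (-78/127)*(-1 - 5*(18 - 1*(-8))²) = 33891 + (-78*1/127)*(-1 - 5*(18 + 8)²) = 33891 - 78*(-1 - 5*26²)/127 = 33891 - 78*(-1 - 5*676)/127 = 33891 - 78*(-1 - 3380)/127 = 33891 - 78/127*(-3381) = 33891 + 263718/127 = 4567875/127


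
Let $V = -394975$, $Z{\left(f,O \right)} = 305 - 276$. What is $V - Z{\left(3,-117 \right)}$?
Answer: $-395004$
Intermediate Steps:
$Z{\left(f,O \right)} = 29$ ($Z{\left(f,O \right)} = 305 - 276 = 29$)
$V - Z{\left(3,-117 \right)} = -394975 - 29 = -395004$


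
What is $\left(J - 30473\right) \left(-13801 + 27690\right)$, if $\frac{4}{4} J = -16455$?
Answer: $-651782992$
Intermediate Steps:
$J = -16455$
$\left(J - 30473\right) \left(-13801 + 27690\right) = \left(-16455 - 30473\right) \left(-13801 + 27690\right) = \left(-46928\right) 13889 = -651782992$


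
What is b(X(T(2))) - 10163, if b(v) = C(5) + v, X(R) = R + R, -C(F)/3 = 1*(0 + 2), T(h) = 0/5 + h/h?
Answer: -10167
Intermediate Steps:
T(h) = 1 (T(h) = 0*(⅕) + 1 = 0 + 1 = 1)
C(F) = -6 (C(F) = -3*(0 + 2) = -3*2 = -6)
X(R) = 2*R
b(v) = -6 + v
b(X(T(2))) - 10163 = (-6 + 2*1) - 10163 = (-6 + 2) - 10163 = -4 - 10163 = -10167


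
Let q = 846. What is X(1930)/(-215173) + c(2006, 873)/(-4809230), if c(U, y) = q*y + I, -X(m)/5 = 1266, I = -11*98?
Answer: -12824335814/103481644679 ≈ -0.12393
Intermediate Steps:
I = -1078
X(m) = -6330 (X(m) = -5*1266 = -6330)
c(U, y) = -1078 + 846*y (c(U, y) = 846*y - 1078 = -1078 + 846*y)
X(1930)/(-215173) + c(2006, 873)/(-4809230) = -6330/(-215173) + (-1078 + 846*873)/(-4809230) = -6330*(-1/215173) + (-1078 + 738558)*(-1/4809230) = 6330/215173 + 737480*(-1/4809230) = 6330/215173 - 73748/480923 = -12824335814/103481644679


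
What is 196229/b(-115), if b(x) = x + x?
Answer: -196229/230 ≈ -853.17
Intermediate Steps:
b(x) = 2*x
196229/b(-115) = 196229/((2*(-115))) = 196229/(-230) = 196229*(-1/230) = -196229/230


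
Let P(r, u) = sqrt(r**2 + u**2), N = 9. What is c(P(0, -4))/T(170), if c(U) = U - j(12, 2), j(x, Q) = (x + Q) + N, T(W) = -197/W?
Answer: 3230/197 ≈ 16.396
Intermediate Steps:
j(x, Q) = 9 + Q + x (j(x, Q) = (x + Q) + 9 = (Q + x) + 9 = 9 + Q + x)
c(U) = -23 + U (c(U) = U - (9 + 2 + 12) = U - 1*23 = U - 23 = -23 + U)
c(P(0, -4))/T(170) = (-23 + sqrt(0**2 + (-4)**2))/((-197/170)) = (-23 + sqrt(0 + 16))/((-197*1/170)) = (-23 + sqrt(16))/(-197/170) = (-23 + 4)*(-170/197) = -19*(-170/197) = 3230/197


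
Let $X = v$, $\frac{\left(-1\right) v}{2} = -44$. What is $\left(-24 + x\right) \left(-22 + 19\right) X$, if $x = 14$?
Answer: $2640$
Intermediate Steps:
$v = 88$ ($v = \left(-2\right) \left(-44\right) = 88$)
$X = 88$
$\left(-24 + x\right) \left(-22 + 19\right) X = \left(-24 + 14\right) \left(-22 + 19\right) 88 = \left(-10\right) \left(-3\right) 88 = 30 \cdot 88 = 2640$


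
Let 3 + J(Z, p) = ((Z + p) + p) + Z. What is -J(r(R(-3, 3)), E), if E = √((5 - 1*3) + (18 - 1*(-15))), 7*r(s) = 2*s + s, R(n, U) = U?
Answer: 3/7 - 2*√35 ≈ -11.404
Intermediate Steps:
r(s) = 3*s/7 (r(s) = (2*s + s)/7 = (3*s)/7 = 3*s/7)
E = √35 (E = √((5 - 3) + (18 + 15)) = √(2 + 33) = √35 ≈ 5.9161)
J(Z, p) = -3 + 2*Z + 2*p (J(Z, p) = -3 + (((Z + p) + p) + Z) = -3 + ((Z + 2*p) + Z) = -3 + (2*Z + 2*p) = -3 + 2*Z + 2*p)
-J(r(R(-3, 3)), E) = -(-3 + 2*((3/7)*3) + 2*√35) = -(-3 + 2*(9/7) + 2*√35) = -(-3 + 18/7 + 2*√35) = -(-3/7 + 2*√35) = 3/7 - 2*√35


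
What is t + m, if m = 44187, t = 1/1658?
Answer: 73262047/1658 ≈ 44187.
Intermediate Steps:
t = 1/1658 ≈ 0.00060314
t + m = 1/1658 + 44187 = 73262047/1658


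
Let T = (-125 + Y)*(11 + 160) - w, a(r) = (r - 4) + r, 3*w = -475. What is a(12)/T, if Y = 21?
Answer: -60/52877 ≈ -0.0011347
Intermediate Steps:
w = -475/3 (w = (1/3)*(-475) = -475/3 ≈ -158.33)
a(r) = -4 + 2*r (a(r) = (-4 + r) + r = -4 + 2*r)
T = -52877/3 (T = (-125 + 21)*(11 + 160) - 1*(-475/3) = -104*171 + 475/3 = -17784 + 475/3 = -52877/3 ≈ -17626.)
a(12)/T = (-4 + 2*12)/(-52877/3) = (-4 + 24)*(-3/52877) = 20*(-3/52877) = -60/52877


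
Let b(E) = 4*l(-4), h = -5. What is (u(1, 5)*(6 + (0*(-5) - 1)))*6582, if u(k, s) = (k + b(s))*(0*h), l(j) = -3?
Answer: 0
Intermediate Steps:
b(E) = -12 (b(E) = 4*(-3) = -12)
u(k, s) = 0 (u(k, s) = (k - 12)*(0*(-5)) = (-12 + k)*0 = 0)
(u(1, 5)*(6 + (0*(-5) - 1)))*6582 = (0*(6 + (0*(-5) - 1)))*6582 = (0*(6 + (0 - 1)))*6582 = (0*(6 - 1))*6582 = (0*5)*6582 = 0*6582 = 0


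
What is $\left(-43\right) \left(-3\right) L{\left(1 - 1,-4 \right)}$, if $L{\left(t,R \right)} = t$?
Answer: $0$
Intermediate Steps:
$\left(-43\right) \left(-3\right) L{\left(1 - 1,-4 \right)} = \left(-43\right) \left(-3\right) \left(1 - 1\right) = 129 \cdot 0 = 0$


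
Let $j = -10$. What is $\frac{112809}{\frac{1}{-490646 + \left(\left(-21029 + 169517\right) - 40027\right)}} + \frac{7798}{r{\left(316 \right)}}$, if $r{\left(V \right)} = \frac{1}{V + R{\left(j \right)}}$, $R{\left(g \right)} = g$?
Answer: $-43111521477$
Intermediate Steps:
$r{\left(V \right)} = \frac{1}{-10 + V}$ ($r{\left(V \right)} = \frac{1}{V - 10} = \frac{1}{-10 + V}$)
$\frac{112809}{\frac{1}{-490646 + \left(\left(-21029 + 169517\right) - 40027\right)}} + \frac{7798}{r{\left(316 \right)}} = \frac{112809}{\frac{1}{-490646 + \left(\left(-21029 + 169517\right) - 40027\right)}} + \frac{7798}{\frac{1}{-10 + 316}} = \frac{112809}{\frac{1}{-490646 + \left(148488 - 40027\right)}} + \frac{7798}{\frac{1}{306}} = \frac{112809}{\frac{1}{-490646 + 108461}} + 7798 \frac{1}{\frac{1}{306}} = \frac{112809}{\frac{1}{-382185}} + 7798 \cdot 306 = \frac{112809}{- \frac{1}{382185}} + 2386188 = 112809 \left(-382185\right) + 2386188 = -43113907665 + 2386188 = -43111521477$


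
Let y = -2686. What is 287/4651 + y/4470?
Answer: -5604848/10394985 ≈ -0.53919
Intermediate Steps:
287/4651 + y/4470 = 287/4651 - 2686/4470 = 287*(1/4651) - 2686*1/4470 = 287/4651 - 1343/2235 = -5604848/10394985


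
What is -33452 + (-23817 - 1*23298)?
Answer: -80567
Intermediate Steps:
-33452 + (-23817 - 1*23298) = -33452 + (-23817 - 23298) = -33452 - 47115 = -80567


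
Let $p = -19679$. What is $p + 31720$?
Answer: $12041$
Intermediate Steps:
$p + 31720 = -19679 + 31720 = 12041$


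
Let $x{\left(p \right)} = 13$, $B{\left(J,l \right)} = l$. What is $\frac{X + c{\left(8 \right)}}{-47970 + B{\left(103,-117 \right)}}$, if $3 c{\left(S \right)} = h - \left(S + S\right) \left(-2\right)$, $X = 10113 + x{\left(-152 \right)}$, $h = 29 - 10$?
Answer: $- \frac{1127}{5343} \approx -0.21093$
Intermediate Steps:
$h = 19$ ($h = 29 - 10 = 19$)
$X = 10126$ ($X = 10113 + 13 = 10126$)
$c{\left(S \right)} = \frac{19}{3} + \frac{4 S}{3}$ ($c{\left(S \right)} = \frac{19 - \left(S + S\right) \left(-2\right)}{3} = \frac{19 - 2 S \left(-2\right)}{3} = \frac{19 - - 4 S}{3} = \frac{19 + 4 S}{3} = \frac{19}{3} + \frac{4 S}{3}$)
$\frac{X + c{\left(8 \right)}}{-47970 + B{\left(103,-117 \right)}} = \frac{10126 + \left(\frac{19}{3} + \frac{4}{3} \cdot 8\right)}{-47970 - 117} = \frac{10126 + \left(\frac{19}{3} + \frac{32}{3}\right)}{-48087} = \left(10126 + 17\right) \left(- \frac{1}{48087}\right) = 10143 \left(- \frac{1}{48087}\right) = - \frac{1127}{5343}$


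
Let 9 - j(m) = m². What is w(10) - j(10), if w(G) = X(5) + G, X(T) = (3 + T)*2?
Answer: 117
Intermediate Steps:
X(T) = 6 + 2*T
w(G) = 16 + G (w(G) = (6 + 2*5) + G = (6 + 10) + G = 16 + G)
j(m) = 9 - m²
w(10) - j(10) = (16 + 10) - (9 - 1*10²) = 26 - (9 - 1*100) = 26 - (9 - 100) = 26 - 1*(-91) = 26 + 91 = 117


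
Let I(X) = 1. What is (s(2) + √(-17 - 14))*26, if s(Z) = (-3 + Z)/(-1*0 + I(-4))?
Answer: -26 + 26*I*√31 ≈ -26.0 + 144.76*I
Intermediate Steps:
s(Z) = -3 + Z (s(Z) = (-3 + Z)/(-1*0 + 1) = (-3 + Z)/(0 + 1) = (-3 + Z)/1 = (-3 + Z)*1 = -3 + Z)
(s(2) + √(-17 - 14))*26 = ((-3 + 2) + √(-17 - 14))*26 = (-1 + √(-31))*26 = (-1 + I*√31)*26 = -26 + 26*I*√31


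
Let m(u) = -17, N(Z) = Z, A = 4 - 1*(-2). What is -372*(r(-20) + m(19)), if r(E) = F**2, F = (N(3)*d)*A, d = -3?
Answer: -1078428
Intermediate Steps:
A = 6 (A = 4 + 2 = 6)
F = -54 (F = (3*(-3))*6 = -9*6 = -54)
r(E) = 2916 (r(E) = (-54)**2 = 2916)
-372*(r(-20) + m(19)) = -372*(2916 - 17) = -372*2899 = -1078428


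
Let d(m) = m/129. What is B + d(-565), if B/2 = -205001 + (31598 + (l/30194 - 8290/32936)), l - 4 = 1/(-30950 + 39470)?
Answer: -7897184594420728429/22770867299640 ≈ -3.4681e+5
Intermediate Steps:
d(m) = m/129 (d(m) = m*(1/129) = m/129)
l = 34081/8520 (l = 4 + 1/(-30950 + 39470) = 4 + 1/8520 = 34081/8520 ≈ 4.0001)
B = -183653136315170303/529555053480 (B = 2*(-205001 + (31598 + ((34081/8520)/30194 - 8290/32936))) = 2*(-205001 + (31598 + ((34081/8520)*(1/30194) - 8290*1/32936))) = 2*(-205001 + (31598 + (34081/257252880 - 4145/16468))) = 2*(-205001 + (31598 - 266437985423/1059110106960)) = 2*(-205001 + 33465494721736657/1059110106960) = 2*(-183653136315170303/1059110106960) = -183653136315170303/529555053480 ≈ -3.4681e+5)
B + d(-565) = -183653136315170303/529555053480 + (1/129)*(-565) = -183653136315170303/529555053480 - 565/129 = -7897184594420728429/22770867299640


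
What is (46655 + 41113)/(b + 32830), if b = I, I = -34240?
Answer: -14628/235 ≈ -62.247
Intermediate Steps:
b = -34240
(46655 + 41113)/(b + 32830) = (46655 + 41113)/(-34240 + 32830) = 87768/(-1410) = 87768*(-1/1410) = -14628/235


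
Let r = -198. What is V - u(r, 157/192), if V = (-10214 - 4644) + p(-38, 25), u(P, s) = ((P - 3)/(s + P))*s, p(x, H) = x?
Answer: -563979221/37859 ≈ -14897.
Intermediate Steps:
u(P, s) = s*(-3 + P)/(P + s) (u(P, s) = ((-3 + P)/(P + s))*s = s*(-3 + P)/(P + s))
V = -14896 (V = (-10214 - 4644) - 38 = -14858 - 38 = -14896)
V - u(r, 157/192) = -14896 - 157/192*(-3 - 198)/(-198 + 157/192) = -14896 - 157*(1/192)*(-201)/(-198 + 157*(1/192)) = -14896 - 157*(-201)/(192*(-198 + 157/192)) = -14896 - 157*(-201)/(192*(-37859/192)) = -14896 - 157*(-192)*(-201)/(192*37859) = -14896 - 1*31557/37859 = -14896 - 31557/37859 = -563979221/37859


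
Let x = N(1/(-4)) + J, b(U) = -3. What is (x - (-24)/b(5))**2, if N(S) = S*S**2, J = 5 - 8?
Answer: 497025/4096 ≈ 121.34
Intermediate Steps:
J = -3
N(S) = S**3
x = -193/64 (x = (1/(-4))**3 - 3 = (-1/4)**3 - 3 = -1/64 - 3 = -193/64 ≈ -3.0156)
(x - (-24)/b(5))**2 = (-193/64 - (-24)/(-3))**2 = (-193/64 - (-24)*(-1)/3)**2 = (-193/64 - 1*8)**2 = (-193/64 - 8)**2 = (-705/64)**2 = 497025/4096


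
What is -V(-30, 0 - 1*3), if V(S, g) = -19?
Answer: 19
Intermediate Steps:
-V(-30, 0 - 1*3) = -1*(-19) = 19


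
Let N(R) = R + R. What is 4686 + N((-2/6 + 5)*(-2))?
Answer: 14002/3 ≈ 4667.3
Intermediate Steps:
N(R) = 2*R
4686 + N((-2/6 + 5)*(-2)) = 4686 + 2*((-2/6 + 5)*(-2)) = 4686 + 2*((-2*⅙ + 5)*(-2)) = 4686 + 2*((-⅓ + 5)*(-2)) = 4686 + 2*((14/3)*(-2)) = 4686 + 2*(-28/3) = 4686 - 56/3 = 14002/3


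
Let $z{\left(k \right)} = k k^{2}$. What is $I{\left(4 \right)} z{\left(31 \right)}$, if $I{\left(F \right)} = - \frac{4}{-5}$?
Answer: $\frac{119164}{5} \approx 23833.0$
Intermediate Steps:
$z{\left(k \right)} = k^{3}$
$I{\left(F \right)} = \frac{4}{5}$ ($I{\left(F \right)} = \left(-4\right) \left(- \frac{1}{5}\right) = \frac{4}{5}$)
$I{\left(4 \right)} z{\left(31 \right)} = \frac{4 \cdot 31^{3}}{5} = \frac{4}{5} \cdot 29791 = \frac{119164}{5}$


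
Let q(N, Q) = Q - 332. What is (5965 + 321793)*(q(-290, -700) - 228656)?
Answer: -75282079504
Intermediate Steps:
q(N, Q) = -332 + Q
(5965 + 321793)*(q(-290, -700) - 228656) = (5965 + 321793)*((-332 - 700) - 228656) = 327758*(-1032 - 228656) = 327758*(-229688) = -75282079504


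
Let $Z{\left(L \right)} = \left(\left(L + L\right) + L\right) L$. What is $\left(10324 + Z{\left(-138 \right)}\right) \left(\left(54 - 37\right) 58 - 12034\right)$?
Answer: $-745253888$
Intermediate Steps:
$Z{\left(L \right)} = 3 L^{2}$ ($Z{\left(L \right)} = \left(2 L + L\right) L = 3 L L = 3 L^{2}$)
$\left(10324 + Z{\left(-138 \right)}\right) \left(\left(54 - 37\right) 58 - 12034\right) = \left(10324 + 3 \left(-138\right)^{2}\right) \left(\left(54 - 37\right) 58 - 12034\right) = \left(10324 + 3 \cdot 19044\right) \left(17 \cdot 58 - 12034\right) = \left(10324 + 57132\right) \left(986 - 12034\right) = 67456 \left(-11048\right) = -745253888$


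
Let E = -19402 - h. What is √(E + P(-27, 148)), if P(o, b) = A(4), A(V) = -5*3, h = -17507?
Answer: I*√1910 ≈ 43.704*I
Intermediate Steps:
A(V) = -15
P(o, b) = -15
E = -1895 (E = -19402 - 1*(-17507) = -19402 + 17507 = -1895)
√(E + P(-27, 148)) = √(-1895 - 15) = √(-1910) = I*√1910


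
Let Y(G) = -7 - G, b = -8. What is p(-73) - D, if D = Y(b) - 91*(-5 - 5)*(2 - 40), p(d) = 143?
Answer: 34722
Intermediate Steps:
D = -34579 (D = (-7 - 1*(-8)) - 91*(-5 - 5)*(2 - 40) = (-7 + 8) - (-910)*(-38) = 1 - 91*380 = 1 - 34580 = -34579)
p(-73) - D = 143 - 1*(-34579) = 143 + 34579 = 34722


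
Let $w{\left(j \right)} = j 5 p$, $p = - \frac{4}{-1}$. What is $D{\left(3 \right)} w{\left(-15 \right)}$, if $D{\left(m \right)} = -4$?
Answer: $1200$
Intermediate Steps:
$p = 4$ ($p = \left(-4\right) \left(-1\right) = 4$)
$w{\left(j \right)} = 20 j$ ($w{\left(j \right)} = j 5 \cdot 4 = 5 j 4 = 20 j$)
$D{\left(3 \right)} w{\left(-15 \right)} = - 4 \cdot 20 \left(-15\right) = \left(-4\right) \left(-300\right) = 1200$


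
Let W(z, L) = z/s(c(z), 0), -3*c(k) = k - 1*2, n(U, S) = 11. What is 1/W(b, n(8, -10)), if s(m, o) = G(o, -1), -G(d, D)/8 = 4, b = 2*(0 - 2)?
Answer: 8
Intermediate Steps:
c(k) = ⅔ - k/3 (c(k) = -(k - 1*2)/3 = -(k - 2)/3 = -(-2 + k)/3 = ⅔ - k/3)
b = -4 (b = 2*(-2) = -4)
G(d, D) = -32 (G(d, D) = -8*4 = -32)
s(m, o) = -32
W(z, L) = -z/32 (W(z, L) = z/(-32) = z*(-1/32) = -z/32)
1/W(b, n(8, -10)) = 1/(-1/32*(-4)) = 1/(⅛) = 8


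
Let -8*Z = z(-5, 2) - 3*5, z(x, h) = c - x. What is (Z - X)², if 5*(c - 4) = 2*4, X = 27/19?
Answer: 109561/144400 ≈ 0.75873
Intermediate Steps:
X = 27/19 (X = 27*(1/19) = 27/19 ≈ 1.4211)
c = 28/5 (c = 4 + (2*4)/5 = 4 + (⅕)*8 = 4 + 8/5 = 28/5 ≈ 5.6000)
z(x, h) = 28/5 - x
Z = 11/20 (Z = -((28/5 - 1*(-5)) - 3*5)/8 = -((28/5 + 5) - 15)/8 = -(53/5 - 15)/8 = -⅛*(-22/5) = 11/20 ≈ 0.55000)
(Z - X)² = (11/20 - 1*27/19)² = (11/20 - 27/19)² = (-331/380)² = 109561/144400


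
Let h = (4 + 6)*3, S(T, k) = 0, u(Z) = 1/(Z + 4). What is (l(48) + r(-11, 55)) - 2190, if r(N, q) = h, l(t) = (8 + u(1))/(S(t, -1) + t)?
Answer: -518359/240 ≈ -2159.8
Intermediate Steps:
u(Z) = 1/(4 + Z)
h = 30 (h = 10*3 = 30)
l(t) = 41/(5*t) (l(t) = (8 + 1/(4 + 1))/(0 + t) = (8 + 1/5)/t = (8 + ⅕)/t = 41/(5*t))
r(N, q) = 30
(l(48) + r(-11, 55)) - 2190 = ((41/5)/48 + 30) - 2190 = ((41/5)*(1/48) + 30) - 2190 = (41/240 + 30) - 2190 = 7241/240 - 2190 = -518359/240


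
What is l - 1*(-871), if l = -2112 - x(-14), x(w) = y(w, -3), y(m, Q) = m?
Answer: -1227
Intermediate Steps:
x(w) = w
l = -2098 (l = -2112 - 1*(-14) = -2112 + 14 = -2098)
l - 1*(-871) = -2098 - 1*(-871) = -2098 + 871 = -1227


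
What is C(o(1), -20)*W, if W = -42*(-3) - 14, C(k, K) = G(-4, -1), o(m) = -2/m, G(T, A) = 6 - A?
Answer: 784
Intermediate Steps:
C(k, K) = 7 (C(k, K) = 6 - 1*(-1) = 6 + 1 = 7)
W = 112 (W = -14*(-9) - 14 = 126 - 14 = 112)
C(o(1), -20)*W = 7*112 = 784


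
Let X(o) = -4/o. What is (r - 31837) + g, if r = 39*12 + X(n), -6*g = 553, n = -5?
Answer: -943811/30 ≈ -31460.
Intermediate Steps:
g = -553/6 (g = -⅙*553 = -553/6 ≈ -92.167)
r = 2344/5 (r = 39*12 - 4/(-5) = 468 - 4*(-⅕) = 468 + ⅘ = 2344/5 ≈ 468.80)
(r - 31837) + g = (2344/5 - 31837) - 553/6 = -156841/5 - 553/6 = -943811/30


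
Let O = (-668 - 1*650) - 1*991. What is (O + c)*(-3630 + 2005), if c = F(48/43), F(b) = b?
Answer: 161263375/43 ≈ 3.7503e+6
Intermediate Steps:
c = 48/43 ≈ 1.1163
O = -2309 (O = (-668 - 650) - 991 = -1318 - 991 = -2309)
(O + c)*(-3630 + 2005) = (-2309 + 48/43)*(-3630 + 2005) = -99239/43*(-1625) = 161263375/43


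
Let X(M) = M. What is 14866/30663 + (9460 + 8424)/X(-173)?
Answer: -545805274/5304699 ≈ -102.89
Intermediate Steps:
14866/30663 + (9460 + 8424)/X(-173) = 14866/30663 + (9460 + 8424)/(-173) = 14866*(1/30663) + 17884*(-1/173) = 14866/30663 - 17884/173 = -545805274/5304699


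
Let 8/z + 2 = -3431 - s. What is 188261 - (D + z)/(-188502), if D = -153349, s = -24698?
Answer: 754640021876353/4008495030 ≈ 1.8826e+5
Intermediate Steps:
z = 8/21265 (z = 8/(-2 + (-3431 - 1*(-24698))) = 8/(-2 + (-3431 + 24698)) = 8/(-2 + 21267) = 8/21265 ≈ 0.00037620)
188261 - (D + z)/(-188502) = 188261 - (-153349 + 8/21265)/(-188502) = 188261 - (-3260966477)*(-1)/(21265*188502) = 188261 - 1*3260966477/4008495030 = 188261 - 3260966477/4008495030 = 754640021876353/4008495030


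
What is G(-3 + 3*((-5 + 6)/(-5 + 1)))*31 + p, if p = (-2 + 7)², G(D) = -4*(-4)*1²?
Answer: 521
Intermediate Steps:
G(D) = 16 (G(D) = 16*1 = 16)
p = 25 (p = 5² = 25)
G(-3 + 3*((-5 + 6)/(-5 + 1)))*31 + p = 16*31 + 25 = 496 + 25 = 521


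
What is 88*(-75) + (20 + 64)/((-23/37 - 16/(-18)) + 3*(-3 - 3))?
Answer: -39000972/5905 ≈ -6604.7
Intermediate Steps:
88*(-75) + (20 + 64)/((-23/37 - 16/(-18)) + 3*(-3 - 3)) = -6600 + 84/((-23*1/37 - 16*(-1/18)) + 3*(-6)) = -6600 + 84/((-23/37 + 8/9) - 18) = -6600 + 84/(89/333 - 18) = -6600 + 84/(-5905/333) = -6600 + 84*(-333/5905) = -6600 - 27972/5905 = -39000972/5905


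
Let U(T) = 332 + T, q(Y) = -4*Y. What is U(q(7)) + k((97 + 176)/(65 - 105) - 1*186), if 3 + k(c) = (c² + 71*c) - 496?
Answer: 37273449/1600 ≈ 23296.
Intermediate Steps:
k(c) = -499 + c² + 71*c (k(c) = -3 + ((c² + 71*c) - 496) = -3 + (-496 + c² + 71*c) = -499 + c² + 71*c)
U(q(7)) + k((97 + 176)/(65 - 105) - 1*186) = (332 - 4*7) + (-499 + ((97 + 176)/(65 - 105) - 1*186)² + 71*((97 + 176)/(65 - 105) - 1*186)) = (332 - 28) + (-499 + (273/(-40) - 186)² + 71*(273/(-40) - 186)) = 304 + (-499 + (273*(-1/40) - 186)² + 71*(273*(-1/40) - 186)) = 304 + (-499 + (-273/40 - 186)² + 71*(-273/40 - 186)) = 304 + (-499 + (-7713/40)² + 71*(-7713/40)) = 304 + (-499 + 59490369/1600 - 547623/40) = 304 + 36787049/1600 = 37273449/1600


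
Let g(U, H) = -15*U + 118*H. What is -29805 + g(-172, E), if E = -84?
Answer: -37137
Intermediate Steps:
-29805 + g(-172, E) = -29805 + (-15*(-172) + 118*(-84)) = -29805 + (2580 - 9912) = -29805 - 7332 = -37137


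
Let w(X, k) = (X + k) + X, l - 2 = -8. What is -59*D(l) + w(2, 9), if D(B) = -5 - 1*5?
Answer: 603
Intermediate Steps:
l = -6 (l = 2 - 8 = -6)
D(B) = -10 (D(B) = -5 - 5 = -10)
w(X, k) = k + 2*X
-59*D(l) + w(2, 9) = -59*(-10) + (9 + 2*2) = 590 + (9 + 4) = 590 + 13 = 603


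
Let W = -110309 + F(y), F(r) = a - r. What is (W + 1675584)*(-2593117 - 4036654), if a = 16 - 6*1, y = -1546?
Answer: -10387730725701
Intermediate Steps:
a = 10 (a = 16 - 6 = 10)
F(r) = 10 - r
W = -108753 (W = -110309 + (10 - 1*(-1546)) = -110309 + (10 + 1546) = -110309 + 1556 = -108753)
(W + 1675584)*(-2593117 - 4036654) = (-108753 + 1675584)*(-2593117 - 4036654) = 1566831*(-6629771) = -10387730725701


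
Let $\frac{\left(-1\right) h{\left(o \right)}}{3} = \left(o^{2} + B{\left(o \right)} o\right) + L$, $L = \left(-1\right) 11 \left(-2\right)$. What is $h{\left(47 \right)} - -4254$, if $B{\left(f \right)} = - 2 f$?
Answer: $10815$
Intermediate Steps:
$L = 22$ ($L = \left(-11\right) \left(-2\right) = 22$)
$h{\left(o \right)} = -66 + 3 o^{2}$ ($h{\left(o \right)} = - 3 \left(\left(o^{2} + - 2 o o\right) + 22\right) = - 3 \left(\left(o^{2} - 2 o^{2}\right) + 22\right) = - 3 \left(- o^{2} + 22\right) = - 3 \left(22 - o^{2}\right) = -66 + 3 o^{2}$)
$h{\left(47 \right)} - -4254 = \left(-66 + 3 \cdot 47^{2}\right) - -4254 = \left(-66 + 3 \cdot 2209\right) + 4254 = \left(-66 + 6627\right) + 4254 = 6561 + 4254 = 10815$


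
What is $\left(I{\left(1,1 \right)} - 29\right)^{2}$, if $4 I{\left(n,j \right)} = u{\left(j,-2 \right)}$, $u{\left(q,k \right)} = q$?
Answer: $\frac{13225}{16} \approx 826.56$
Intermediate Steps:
$I{\left(n,j \right)} = \frac{j}{4}$
$\left(I{\left(1,1 \right)} - 29\right)^{2} = \left(\frac{1}{4} \cdot 1 - 29\right)^{2} = \left(\frac{1}{4} - 29\right)^{2} = \left(- \frac{115}{4}\right)^{2} = \frac{13225}{16}$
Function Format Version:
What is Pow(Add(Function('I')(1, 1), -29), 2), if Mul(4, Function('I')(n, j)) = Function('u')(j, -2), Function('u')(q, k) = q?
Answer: Rational(13225, 16) ≈ 826.56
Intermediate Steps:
Function('I')(n, j) = Mul(Rational(1, 4), j)
Pow(Add(Function('I')(1, 1), -29), 2) = Pow(Add(Mul(Rational(1, 4), 1), -29), 2) = Pow(Add(Rational(1, 4), -29), 2) = Pow(Rational(-115, 4), 2) = Rational(13225, 16)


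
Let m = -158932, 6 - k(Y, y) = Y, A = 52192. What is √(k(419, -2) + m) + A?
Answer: 52192 + 3*I*√17705 ≈ 52192.0 + 399.18*I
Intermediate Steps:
k(Y, y) = 6 - Y
√(k(419, -2) + m) + A = √((6 - 1*419) - 158932) + 52192 = √((6 - 419) - 158932) + 52192 = √(-413 - 158932) + 52192 = √(-159345) + 52192 = 3*I*√17705 + 52192 = 52192 + 3*I*√17705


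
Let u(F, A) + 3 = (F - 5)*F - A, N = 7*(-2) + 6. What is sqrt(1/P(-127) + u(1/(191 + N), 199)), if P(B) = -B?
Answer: I*sqrt(109119593165)/23241 ≈ 14.213*I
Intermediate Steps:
N = -8 (N = -14 + 6 = -8)
u(F, A) = -3 - A + F*(-5 + F) (u(F, A) = -3 + ((F - 5)*F - A) = -3 + ((-5 + F)*F - A) = -3 + (F*(-5 + F) - A) = -3 + (-A + F*(-5 + F)) = -3 - A + F*(-5 + F))
sqrt(1/P(-127) + u(1/(191 + N), 199)) = sqrt(1/(-1*(-127)) + (-3 + (1/(191 - 8))**2 - 1*199 - 5/(191 - 8))) = sqrt(1/127 + (-3 + (1/183)**2 - 199 - 5/183)) = sqrt(1/127 + (-3 + (1/183)**2 - 199 - 5*1/183)) = sqrt(1/127 + (-3 + 1/33489 - 199 - 5/183)) = sqrt(1/127 - 6765692/33489) = sqrt(-859209395/4253103) = I*sqrt(109119593165)/23241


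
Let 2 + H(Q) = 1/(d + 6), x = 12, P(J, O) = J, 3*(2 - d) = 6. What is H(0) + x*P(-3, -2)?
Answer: -227/6 ≈ -37.833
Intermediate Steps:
d = 0 (d = 2 - ⅓*6 = 2 - 2 = 0)
H(Q) = -11/6 (H(Q) = -2 + 1/(0 + 6) = -2 + 1/6 = -2 + ⅙ = -11/6)
H(0) + x*P(-3, -2) = -11/6 + 12*(-3) = -11/6 - 36 = -227/6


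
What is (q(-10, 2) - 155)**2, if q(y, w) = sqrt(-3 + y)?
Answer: (155 - I*sqrt(13))**2 ≈ 24012.0 - 1117.7*I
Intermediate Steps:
(q(-10, 2) - 155)**2 = (sqrt(-3 - 10) - 155)**2 = (sqrt(-13) - 155)**2 = (I*sqrt(13) - 155)**2 = (-155 + I*sqrt(13))**2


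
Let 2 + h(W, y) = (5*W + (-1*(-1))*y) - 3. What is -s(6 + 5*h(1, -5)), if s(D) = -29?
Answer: 29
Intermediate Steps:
h(W, y) = -5 + y + 5*W (h(W, y) = -2 + ((5*W + (-1*(-1))*y) - 3) = -2 + ((5*W + 1*y) - 3) = -2 + ((5*W + y) - 3) = -2 + ((y + 5*W) - 3) = -2 + (-3 + y + 5*W) = -5 + y + 5*W)
-s(6 + 5*h(1, -5)) = -1*(-29) = 29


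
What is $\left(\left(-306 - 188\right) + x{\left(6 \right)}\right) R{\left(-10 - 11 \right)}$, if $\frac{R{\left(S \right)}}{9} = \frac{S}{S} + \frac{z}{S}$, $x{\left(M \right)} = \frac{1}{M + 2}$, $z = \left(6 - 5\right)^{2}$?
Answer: $- \frac{59265}{14} \approx -4233.2$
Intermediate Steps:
$z = 1$ ($z = 1^{2} = 1$)
$x{\left(M \right)} = \frac{1}{2 + M}$
$R{\left(S \right)} = 9 + \frac{9}{S}$ ($R{\left(S \right)} = 9 \left(\frac{S}{S} + 1 \frac{1}{S}\right) = 9 \left(1 + \frac{1}{S}\right) = 9 + \frac{9}{S}$)
$\left(\left(-306 - 188\right) + x{\left(6 \right)}\right) R{\left(-10 - 11 \right)} = \left(\left(-306 - 188\right) + \frac{1}{2 + 6}\right) \left(9 + \frac{9}{-10 - 11}\right) = \left(-494 + \frac{1}{8}\right) \left(9 + \frac{9}{-10 - 11}\right) = \left(-494 + \frac{1}{8}\right) \left(9 + \frac{9}{-21}\right) = - \frac{3951 \left(9 + 9 \left(- \frac{1}{21}\right)\right)}{8} = - \frac{3951 \left(9 - \frac{3}{7}\right)}{8} = \left(- \frac{3951}{8}\right) \frac{60}{7} = - \frac{59265}{14}$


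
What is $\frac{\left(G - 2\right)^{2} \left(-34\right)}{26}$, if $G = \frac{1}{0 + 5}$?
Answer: $- \frac{1377}{325} \approx -4.2369$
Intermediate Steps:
$G = \frac{1}{5} \approx 0.2$
$\frac{\left(G - 2\right)^{2} \left(-34\right)}{26} = \frac{\left(\frac{1}{5} - 2\right)^{2} \left(-34\right)}{26} = \left(- \frac{9}{5}\right)^{2} \left(-34\right) \frac{1}{26} = \frac{81}{25} \left(-34\right) \frac{1}{26} = \left(- \frac{2754}{25}\right) \frac{1}{26} = - \frac{1377}{325}$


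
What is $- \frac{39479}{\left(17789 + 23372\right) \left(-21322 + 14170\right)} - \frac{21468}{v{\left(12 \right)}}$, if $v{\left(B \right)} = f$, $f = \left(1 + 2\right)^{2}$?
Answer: $- \frac{234067556355}{98127824} \approx -2385.3$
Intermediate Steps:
$f = 9$ ($f = 3^{2} = 9$)
$v{\left(B \right)} = 9$
$- \frac{39479}{\left(17789 + 23372\right) \left(-21322 + 14170\right)} - \frac{21468}{v{\left(12 \right)}} = - \frac{39479}{\left(17789 + 23372\right) \left(-21322 + 14170\right)} - \frac{21468}{9} = - \frac{39479}{41161 \left(-7152\right)} - \frac{7156}{3} = - \frac{39479}{-294383472} - \frac{7156}{3} = \left(-39479\right) \left(- \frac{1}{294383472}\right) - \frac{7156}{3} = \frac{39479}{294383472} - \frac{7156}{3} = - \frac{234067556355}{98127824}$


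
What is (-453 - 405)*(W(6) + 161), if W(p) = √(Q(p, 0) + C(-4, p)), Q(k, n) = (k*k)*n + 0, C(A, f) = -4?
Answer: -138138 - 1716*I ≈ -1.3814e+5 - 1716.0*I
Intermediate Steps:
Q(k, n) = n*k² (Q(k, n) = k²*n + 0 = n*k² + 0 = n*k²)
W(p) = 2*I (W(p) = √(0*p² - 4) = √(0 - 4) = √(-4) = 2*I)
(-453 - 405)*(W(6) + 161) = (-453 - 405)*(2*I + 161) = -858*(161 + 2*I) = -138138 - 1716*I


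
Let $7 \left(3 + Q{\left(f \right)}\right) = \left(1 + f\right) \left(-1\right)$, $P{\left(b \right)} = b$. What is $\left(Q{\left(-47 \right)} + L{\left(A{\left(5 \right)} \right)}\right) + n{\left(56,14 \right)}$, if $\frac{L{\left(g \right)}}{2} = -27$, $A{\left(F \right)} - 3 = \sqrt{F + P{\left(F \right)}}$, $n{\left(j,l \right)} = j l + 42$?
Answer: $\frac{5429}{7} \approx 775.57$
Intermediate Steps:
$n{\left(j,l \right)} = 42 + j l$
$A{\left(F \right)} = 3 + \sqrt{2} \sqrt{F}$ ($A{\left(F \right)} = 3 + \sqrt{F + F} = 3 + \sqrt{2 F} = 3 + \sqrt{2} \sqrt{F}$)
$L{\left(g \right)} = -54$ ($L{\left(g \right)} = 2 \left(-27\right) = -54$)
$Q{\left(f \right)} = - \frac{22}{7} - \frac{f}{7}$ ($Q{\left(f \right)} = -3 + \frac{\left(1 + f\right) \left(-1\right)}{7} = -3 + \frac{-1 - f}{7} = -3 - \left(\frac{1}{7} + \frac{f}{7}\right) = - \frac{22}{7} - \frac{f}{7}$)
$\left(Q{\left(-47 \right)} + L{\left(A{\left(5 \right)} \right)}\right) + n{\left(56,14 \right)} = \left(\left(- \frac{22}{7} - - \frac{47}{7}\right) - 54\right) + \left(42 + 56 \cdot 14\right) = \left(\left(- \frac{22}{7} + \frac{47}{7}\right) - 54\right) + \left(42 + 784\right) = \left(\frac{25}{7} - 54\right) + 826 = - \frac{353}{7} + 826 = \frac{5429}{7}$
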